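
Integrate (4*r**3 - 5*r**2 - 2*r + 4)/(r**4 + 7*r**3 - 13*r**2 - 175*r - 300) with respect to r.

41*log(r - 5)/80 + 143*log(r + 3)/16 - 36*log(r + 4) + 611*log(r + 5)/20 + C

Factor the denominator: (r - 5)*(r + 3)*(r + 4)*(r + 5).
Partial-fraction decomposition: 611/(20*(r + 5)) - 36/(r + 4) + 143/(16*(r + 3)) + 41/(80*(r - 5)).
Integrate each term: A/(r−a) contributes A·log|r−a|.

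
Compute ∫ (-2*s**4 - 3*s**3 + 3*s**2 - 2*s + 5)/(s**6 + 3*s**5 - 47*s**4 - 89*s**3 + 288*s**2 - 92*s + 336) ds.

-3139*log(s - 6)/19240 + 43*log(s - 2)/1080 - 259*log(s + 4)/3060 + 3607*log(s + 7)/17550 + 77*log(s**2 + 1)/62900 - 19*atan(s)/31450 + C

Factor the denominator: (s - 6)*(s - 2)*(s + 4)*(s + 7)*(s**2 + 1).
Partial-fraction decomposition: (77*s - 19)/(31450*(s**2 + 1)) + 3607/(17550*(s + 7)) - 259/(3060*(s + 4)) + 43/(1080*(s - 2)) - 3139/(19240*(s - 6)).
Integrate each term; A/(s−a) gives A·log|s−a|; the (Bs+D)/(s²+p²) term gives a log and an atan.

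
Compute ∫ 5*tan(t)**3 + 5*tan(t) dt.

Let u = tan(t), so du = (tan(t)**2 + 1) dt.
Rewriting, the integral becomes 5·∫ u^1 du = 5·u^2/2.
Substituting back, u = tan(t).

5*tan(t)**2/2 + C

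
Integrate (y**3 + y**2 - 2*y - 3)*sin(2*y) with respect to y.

-y**3*cos(2*y)/2 + 3*y**2*sin(2*y)/4 - y**2*cos(2*y)/2 + y*sin(2*y)/2 + 7*y*cos(2*y)/4 - 7*sin(2*y)/8 + 7*cos(2*y)/4 + C

Use integration by parts with u = y**3 + y**2 - 2*y - 3, dv = sin(2*y) dy, so v = -cos(2*y)/2.
Apply parts 3 times (tabular method): alternate signs, differentiate u down to 0, integrate dv up.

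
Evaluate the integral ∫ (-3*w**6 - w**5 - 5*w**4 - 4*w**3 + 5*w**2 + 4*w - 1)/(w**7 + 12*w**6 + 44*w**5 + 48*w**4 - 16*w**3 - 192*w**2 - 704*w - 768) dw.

Factor the denominator: (w - 2)*(w + 2)**2*(w + 4)*(w + 6)*(w**2 + 4).
Partial-fraction decomposition: (91*w - 16)/(1280*(w**2 + 4)) - 137653/(10240*(w + 6)) + 815/(64*(w + 4)) - 37/(16*(w + 2)) + 197/(256*(w + 2)**2) - 103/(2048*(w - 2)).
Integrate each term; A/(w−a) gives A·log|w−a|; the (Bw+D)/(w²+p²) term gives a log and an atan.

-103*log(w - 2)/2048 - 37*log(w + 2)/16 + 815*log(w + 4)/64 - 137653*log(w + 6)/10240 + 91*log(w**2 + 4)/2560 - atan(w/2)/160 - 197/(256*w + 512) + C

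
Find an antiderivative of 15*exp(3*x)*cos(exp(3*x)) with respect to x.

5*sin(exp(3*x)) + C

Let u = exp(3*x), so du = (3*exp(3*x)) dx.
Rewriting, the integral becomes 5·∫ cos(u) du = 5·sin(u).
Substituting back, u = exp(3*x).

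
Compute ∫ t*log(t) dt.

Use integration by parts with u = log(t), dv = t dt.
Then du = 1/t dt and v = t**2/2.

t**2*log(t)/2 - t**2/4 + C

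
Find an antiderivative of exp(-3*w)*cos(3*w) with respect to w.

Let I denote the integral. Integrate by parts with u = cos(3*w), dv = exp(-3*w) dw, so v = -exp(-3*w)/3: I = -exp(-3*w)*cos(3*w)/3 − ∫ exp(-3*w)*sin(3*w) dw.
Apply parts again with u = sin(3*w), dv = exp(-3*w) dw: ∫ exp(-3*w)*sin(3*w) dw = -exp(-3*w)*sin(3*w)/3 + I. Substituting back brings back I: I = exp(-3*w)*sin(3*w)/3 - exp(-3*w)*cos(3*w)/3 − I.
Solving for I: (1 + 1)·I equals the remaining terms, so I = (1/2)·(exp(-3*w)*sin(3*w)/3 - exp(-3*w)*cos(3*w)/3).

exp(-3*w)*sin(3*w)/6 - exp(-3*w)*cos(3*w)/6 + C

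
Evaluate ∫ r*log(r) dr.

Use integration by parts with u = log(r), dv = r dr.
Then du = 1/r dr and v = r**2/2.

r**2*log(r)/2 - r**2/4 + C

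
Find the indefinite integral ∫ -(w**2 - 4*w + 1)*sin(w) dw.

Use integration by parts with u = w**2 - 4*w + 1, dv = -sin(w) dw, so v = cos(w).
Apply parts 2 times (tabular method): alternate signs, differentiate u down to 0, integrate dv up.

w**2*cos(w) - 2*w*sin(w) - 4*w*cos(w) + 4*sin(w) - cos(w) + C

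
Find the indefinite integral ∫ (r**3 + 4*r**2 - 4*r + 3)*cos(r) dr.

Use integration by parts with u = r**3 + 4*r**2 - 4*r + 3, dv = cos(r) dr, so v = sin(r).
Apply parts 3 times (tabular method): alternate signs, differentiate u down to 0, integrate dv up.

r**3*sin(r) + 4*r**2*sin(r) + 3*r**2*cos(r) - 10*r*sin(r) + 8*r*cos(r) - 5*sin(r) - 10*cos(r) + C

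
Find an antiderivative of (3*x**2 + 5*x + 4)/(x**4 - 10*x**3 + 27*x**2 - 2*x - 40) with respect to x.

52*log(x - 5)/9 - 36*log(x - 4)/5 + 13*log(x - 2)/9 - log(x + 1)/45 + C

Factor the denominator: (x - 5)*(x - 4)*(x - 2)*(x + 1).
Partial-fraction decomposition: -1/(45*(x + 1)) + 13/(9*(x - 2)) - 36/(5*(x - 4)) + 52/(9*(x - 5)).
Integrate each term: A/(x−a) contributes A·log|x−a|.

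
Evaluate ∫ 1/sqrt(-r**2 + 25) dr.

Substitute r = 5·sin(θ), so dr = 5·cos(θ) dθ and the radical becomes sqrt(-r**2 + 25) = 5·cos(θ) by the Pythagorean identity.
Integrate the resulting trig expression in θ, then back-substitute θ = asin(r/5), sin(θ) = r/5, cos(θ) = sqrt(-r**2 + 25)/5 (absorbing any constant into C).

asin(r/5) + C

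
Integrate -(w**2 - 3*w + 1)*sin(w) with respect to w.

Use integration by parts with u = w**2 - 3*w + 1, dv = -sin(w) dw, so v = cos(w).
Apply parts 2 times (tabular method): alternate signs, differentiate u down to 0, integrate dv up.

w**2*cos(w) - 2*w*sin(w) - 3*w*cos(w) + 3*sin(w) - cos(w) + C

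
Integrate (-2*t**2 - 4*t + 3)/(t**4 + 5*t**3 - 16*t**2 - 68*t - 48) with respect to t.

-3*log(t - 4)/20 - log(t + 1)/5 + log(t + 2)/8 + 9*log(t + 6)/40 + C

Factor the denominator: (t - 4)*(t + 1)*(t + 2)*(t + 6).
Partial-fraction decomposition: 9/(40*(t + 6)) + 1/(8*(t + 2)) - 1/(5*(t + 1)) - 3/(20*(t - 4)).
Integrate each term: A/(t−a) contributes A·log|t−a|.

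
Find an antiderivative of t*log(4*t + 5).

t**2*log(4*t + 5)/2 - t**2/4 + 5*t/8 - 25*log(4*t + 5)/32 + C

Use integration by parts with u = log(4*t + 5), dv = t dt.
Then du = 4/(4*t + 5) dt and v = t**2/2.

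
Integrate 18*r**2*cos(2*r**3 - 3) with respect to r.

3*sin(2*r**3 - 3) + C

Let u = 2*r**3 - 3, so du = (6*r**2) dr.
Rewriting, the integral becomes 3·∫ cos(u) du = 3·sin(u).
Substituting back, u = 2*r**3 - 3.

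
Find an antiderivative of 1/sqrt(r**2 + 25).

Substitute r = 5·tan(θ), so dr = 5·sec(θ)^2 dθ and the radical becomes sqrt(r**2 + 25) = 5·sec(θ) by the Pythagorean identity.
Integrate the resulting trig expression in θ, then back-substitute tan(θ) = r/5, sec(θ) = sqrt(r**2 + 25)/5 (absorbing any constant into C).

log(r + sqrt(r**2 + 25)) + C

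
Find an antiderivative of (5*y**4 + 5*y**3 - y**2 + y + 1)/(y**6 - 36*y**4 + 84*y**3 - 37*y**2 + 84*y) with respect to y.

log(y)/84 + 1589*log(y - 4)/748 - 107*log(y - 3)/60 - 2047*log(y + 7)/7700 - 37*log(y**2 + 1)/850 - 7*atan(y)/850 + C

Factor the denominator: y*(y - 4)*(y - 3)*(y + 7)*(y**2 + 1).
Partial-fraction decomposition: -(74*y + 7)/(850*(y**2 + 1)) - 2047/(7700*(y + 7)) - 107/(60*(y - 3)) + 1589/(748*(y - 4)) + 1/(84*y).
Integrate each term; A/(y−a) gives A·log|y−a|; the (By+D)/(y²+p²) term gives a log and an atan.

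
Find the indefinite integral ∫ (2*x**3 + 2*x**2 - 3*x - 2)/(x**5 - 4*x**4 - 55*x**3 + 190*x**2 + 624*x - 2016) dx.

761*log(x - 7)/1716 - 73*log(x - 4)/120 + 61*log(x - 3)/252 + 43*log(x + 4)/616 - 86*log(x + 6)/585 + C

Factor the denominator: (x - 7)*(x - 4)*(x - 3)*(x + 4)*(x + 6).
Partial-fraction decomposition: -86/(585*(x + 6)) + 43/(616*(x + 4)) + 61/(252*(x - 3)) - 73/(120*(x - 4)) + 761/(1716*(x - 7)).
Integrate each term: A/(x−a) contributes A·log|x−a|.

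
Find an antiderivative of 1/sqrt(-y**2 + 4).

Substitute y = 2·sin(θ), so dy = 2·cos(θ) dθ and the radical becomes sqrt(-y**2 + 4) = 2·cos(θ) by the Pythagorean identity.
Integrate the resulting trig expression in θ, then back-substitute θ = asin(y/2), sin(θ) = y/2, cos(θ) = sqrt(-y**2 + 4)/2 (absorbing any constant into C).

asin(y/2) + C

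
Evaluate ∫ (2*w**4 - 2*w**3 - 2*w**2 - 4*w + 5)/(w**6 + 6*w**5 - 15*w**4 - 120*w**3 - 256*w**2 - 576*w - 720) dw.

Factor the denominator: (w - 5)*(w + 2)*(w + 3)*(w + 6)*(w**2 + 4).
Partial-fraction decomposition: (901*w - 831)/(15080*(w**2 + 4)) - 271/(480*(w + 6)) + 215/(312*(w + 3)) - 53/(224*(w + 2)) + 85/(1624*(w - 5)).
Integrate each term; A/(w−a) gives A·log|w−a|; the (Bw+D)/(w²+p²) term gives a log and an atan.

85*log(w - 5)/1624 - 53*log(w + 2)/224 + 215*log(w + 3)/312 - 271*log(w + 6)/480 + 901*log(w**2 + 4)/30160 - 831*atan(w/2)/30160 + C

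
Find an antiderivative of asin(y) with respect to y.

Use integration by parts with u = arcsin(y), dv = dy.
Then du = 1/sqrt(-y**2 + 1) dy.

y*asin(y) + sqrt(-y**2 + 1) + C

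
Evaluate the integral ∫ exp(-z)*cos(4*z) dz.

4*exp(-z)*sin(4*z)/17 - exp(-z)*cos(4*z)/17 + C

Let I denote the integral. Integrate by parts with u = cos(4*z), dv = exp(-z) dz, so v = -exp(-z): I = -exp(-z)*cos(4*z) − 4·∫ exp(-z)*sin(4*z) dz.
Apply parts again with u = sin(4*z), dv = exp(-z) dz: ∫ exp(-z)*sin(4*z) dz = -exp(-z)*sin(4*z) + 4·I. Substituting back brings back I: I = 4*exp(-z)*sin(4*z) - exp(-z)*cos(4*z) − 16·I.
Solving for I: (1 + 16)·I equals the remaining terms, so I = (1/17)·(4*exp(-z)*sin(4*z) - exp(-z)*cos(4*z)).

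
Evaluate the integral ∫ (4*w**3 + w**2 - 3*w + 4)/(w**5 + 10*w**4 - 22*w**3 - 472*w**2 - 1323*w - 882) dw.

27*log(w - 7)/280 - log(w + 1)/120 - 43*log(w + 3)/120 + 62*log(w + 6)/15 - 649*log(w + 7)/168 + C

Factor the denominator: (w - 7)*(w + 1)*(w + 3)*(w + 6)*(w + 7).
Partial-fraction decomposition: -649/(168*(w + 7)) + 62/(15*(w + 6)) - 43/(120*(w + 3)) - 1/(120*(w + 1)) + 27/(280*(w - 7)).
Integrate each term: A/(w−a) contributes A·log|w−a|.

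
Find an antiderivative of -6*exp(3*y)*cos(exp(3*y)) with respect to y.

Let u = exp(3*y), so du = (3*exp(3*y)) dy.
Rewriting, the integral becomes -2·∫ cos(u) du = -2·sin(u).
Substituting back, u = exp(3*y).

-2*sin(exp(3*y)) + C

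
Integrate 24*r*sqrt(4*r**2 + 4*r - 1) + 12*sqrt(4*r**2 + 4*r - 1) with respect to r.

2*(4*r**2 + 4*r - 1)**(3/2) + C

Let u = 4*r**2 + 4*r - 1, so du = (8*r + 4) dr.
Rewriting, the integral becomes 3·∫ √u du = 3·(2/3)u^(3/2).
Substituting back, u = 4*r**2 + 4*r - 1.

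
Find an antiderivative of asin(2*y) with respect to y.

y*asin(2*y) + sqrt(-4*y**2 + 1)/2 + C

Use integration by parts with u = arcsin(2*y), dv = dy.
Then du = 2/sqrt(-4*y**2 + 1) dy.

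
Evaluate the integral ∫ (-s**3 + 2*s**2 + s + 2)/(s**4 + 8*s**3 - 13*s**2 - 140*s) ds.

-log(s)/70 - 13*log(s - 4)/198 + 86*log(s + 5)/45 - 218*log(s + 7)/77 + C

Factor the denominator: s*(s - 4)*(s + 5)*(s + 7).
Partial-fraction decomposition: -218/(77*(s + 7)) + 86/(45*(s + 5)) - 13/(198*(s - 4)) - 1/(70*s).
Integrate each term: A/(s−a) contributes A·log|s−a|.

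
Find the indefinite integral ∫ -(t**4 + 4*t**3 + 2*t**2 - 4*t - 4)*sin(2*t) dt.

t**4*cos(2*t)/2 - t**3*sin(2*t) + 2*t**3*cos(2*t) - 3*t**2*sin(2*t) - t**2*cos(2*t)/2 + t*sin(2*t)/2 - 5*t*cos(2*t) + 5*sin(2*t)/2 - 7*cos(2*t)/4 + C

Use integration by parts with u = t**4 + 4*t**3 + 2*t**2 - 4*t - 4, dv = -sin(2*t) dt, so v = cos(2*t)/2.
Apply parts 4 times (tabular method): alternate signs, differentiate u down to 0, integrate dv up.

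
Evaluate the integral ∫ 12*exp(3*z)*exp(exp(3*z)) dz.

Let u = exp(3*z), so du = (3*exp(3*z)) dz.
Rewriting, the integral becomes 4·∫ e^u du = 4·e^u.
Substituting back, u = exp(3*z).

4*exp(exp(3*z)) + C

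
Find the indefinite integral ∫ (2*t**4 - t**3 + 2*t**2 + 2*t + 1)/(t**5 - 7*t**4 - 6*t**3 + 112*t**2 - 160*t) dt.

-log(t)/160 + 1186*log(t - 5)/135 - 489*log(t - 4)/64 + 37*log(t - 2)/72 + 601*log(t + 4)/1728 + C

Factor the denominator: t*(t - 5)*(t - 4)*(t - 2)*(t + 4).
Partial-fraction decomposition: 601/(1728*(t + 4)) + 37/(72*(t - 2)) - 489/(64*(t - 4)) + 1186/(135*(t - 5)) - 1/(160*t).
Integrate each term: A/(t−a) contributes A·log|t−a|.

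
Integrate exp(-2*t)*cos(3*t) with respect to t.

Let I denote the integral. Integrate by parts with u = cos(3*t), dv = exp(-2*t) dt, so v = -exp(-2*t)/2: I = -exp(-2*t)*cos(3*t)/2 − (3/2)·∫ exp(-2*t)*sin(3*t) dt.
Apply parts again with u = sin(3*t), dv = exp(-2*t) dt: ∫ exp(-2*t)*sin(3*t) dt = -exp(-2*t)*sin(3*t)/2 + (3/2)·I. Substituting back brings back I: I = 3*exp(-2*t)*sin(3*t)/4 - exp(-2*t)*cos(3*t)/2 − (9/4)·I.
Solving for I: (1 + 9/4)·I equals the remaining terms, so I = (4/13)·(3*exp(-2*t)*sin(3*t)/4 - exp(-2*t)*cos(3*t)/2).

3*exp(-2*t)*sin(3*t)/13 - 2*exp(-2*t)*cos(3*t)/13 + C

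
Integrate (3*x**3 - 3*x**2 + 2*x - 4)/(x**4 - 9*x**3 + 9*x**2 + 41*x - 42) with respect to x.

Factor the denominator: (x - 7)*(x - 3)*(x - 1)*(x + 2).
Partial-fraction decomposition: 44/(135*(x + 2)) - 1/(18*(x - 1)) - 7/(5*(x - 3)) + 223/(54*(x - 7)).
Integrate each term: A/(x−a) contributes A·log|x−a|.

223*log(x - 7)/54 - 7*log(x - 3)/5 - log(x - 1)/18 + 44*log(x + 2)/135 + C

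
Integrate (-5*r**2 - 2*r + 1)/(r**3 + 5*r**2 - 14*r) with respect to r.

Factor the denominator: r*(r - 2)*(r + 7).
Partial-fraction decomposition: -230/(63*(r + 7)) - 23/(18*(r - 2)) - 1/(14*r).
Integrate each term: A/(r−a) contributes A·log|r−a|.

-log(r)/14 - 23*log(r - 2)/18 - 230*log(r + 7)/63 + C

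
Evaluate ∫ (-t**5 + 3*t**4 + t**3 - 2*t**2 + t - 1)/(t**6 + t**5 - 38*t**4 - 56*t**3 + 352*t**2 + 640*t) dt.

-log(t)/640 - 1171*log(t - 5)/2835 + 221*log(t - 4)/1536 - 61*log(t + 2)/336 - 22715*log(t + 4)/41472 - 1691/(576*t + 2304) + C

Factor the denominator: t*(t - 5)*(t - 4)*(t + 2)*(t + 4)**2.
Partial-fraction decomposition: -22715/(41472*(t + 4)) + 1691/(576*(t + 4)**2) - 61/(336*(t + 2)) + 221/(1536*(t - 4)) - 1171/(2835*(t - 5)) - 1/(640*t).
Integrate each term; A/(t−a) gives A·log|t−a|; A/(t−a)² gives −A/(t−a).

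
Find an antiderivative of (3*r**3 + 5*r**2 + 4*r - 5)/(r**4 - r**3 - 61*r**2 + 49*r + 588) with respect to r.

Factor the denominator: (r - 7)*(r - 4)*(r + 3)*(r + 7).
Partial-fraction decomposition: 817/(616*(r + 7)) - 53/(280*(r + 3)) - 283/(231*(r - 4)) + 1297/(420*(r - 7)).
Integrate each term: A/(r−a) contributes A·log|r−a|.

1297*log(r - 7)/420 - 283*log(r - 4)/231 - 53*log(r + 3)/280 + 817*log(r + 7)/616 + C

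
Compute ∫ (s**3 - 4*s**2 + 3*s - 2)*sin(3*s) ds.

-s**3*cos(3*s)/3 + s**2*sin(3*s)/3 + 4*s**2*cos(3*s)/3 - 8*s*sin(3*s)/9 - 7*s*cos(3*s)/9 + 7*sin(3*s)/27 + 10*cos(3*s)/27 + C

Use integration by parts with u = s**3 - 4*s**2 + 3*s - 2, dv = sin(3*s) ds, so v = -cos(3*s)/3.
Apply parts 3 times (tabular method): alternate signs, differentiate u down to 0, integrate dv up.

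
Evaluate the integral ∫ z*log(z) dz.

z**2*log(z)/2 - z**2/4 + C

Use integration by parts with u = log(z), dv = z dz.
Then du = 1/z dz and v = z**2/2.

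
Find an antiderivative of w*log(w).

w**2*log(w)/2 - w**2/4 + C

Use integration by parts with u = log(w), dv = w dw.
Then du = 1/w dw and v = w**2/2.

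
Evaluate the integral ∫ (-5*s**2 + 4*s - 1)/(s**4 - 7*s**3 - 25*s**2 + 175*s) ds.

Factor the denominator: s*(s - 7)*(s - 5)*(s + 5).
Partial-fraction decomposition: 73/(300*(s + 5)) + 53/(50*(s - 5)) - 109/(84*(s - 7)) - 1/(175*s).
Integrate each term: A/(s−a) contributes A·log|s−a|.

-log(s)/175 - 109*log(s - 7)/84 + 53*log(s - 5)/50 + 73*log(s + 5)/300 + C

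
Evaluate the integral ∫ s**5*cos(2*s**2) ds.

s**4*sin(2*s**2)/4 + s**2*cos(2*s**2)/4 - sin(2*s**2)/8 + C

Let u = s², du = 2s ds; rewrite as (1/2)∫ u^2·cos(2u) du.
Now integrate by parts 2 times.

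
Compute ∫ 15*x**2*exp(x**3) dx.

5*exp(x**3) + C

Let u = x**3, so du = (3*x**2) dx.
Rewriting, the integral becomes 5·∫ e^u du = 5·e^u.
Substituting back, u = x**3.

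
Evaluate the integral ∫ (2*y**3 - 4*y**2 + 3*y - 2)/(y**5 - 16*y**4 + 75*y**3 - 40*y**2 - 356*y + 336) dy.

Factor the denominator: (y - 7)*(y - 6)*(y - 4)*(y - 1)*(y + 2).
Partial-fraction decomposition: -5/(162*(y + 2)) + 1/(270*(y - 1)) + 37/(54*(y - 4)) - 19/(5*(y - 6)) + 509/(162*(y - 7)).
Integrate each term: A/(y−a) contributes A·log|y−a|.

509*log(y - 7)/162 - 19*log(y - 6)/5 + 37*log(y - 4)/54 + log(y - 1)/270 - 5*log(y + 2)/162 + C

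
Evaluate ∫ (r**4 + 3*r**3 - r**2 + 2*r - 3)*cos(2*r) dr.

Use integration by parts with u = r**4 + 3*r**3 - r**2 + 2*r - 3, dv = cos(2*r) dr, so v = sin(2*r)/2.
Apply parts 4 times (tabular method): alternate signs, differentiate u down to 0, integrate dv up.

r**4*sin(2*r)/2 + 3*r**3*sin(2*r)/2 + r**3*cos(2*r) - 2*r**2*sin(2*r) + 9*r**2*cos(2*r)/4 - 5*r*sin(2*r)/4 - 2*r*cos(2*r) - sin(2*r)/2 - 5*cos(2*r)/8 + C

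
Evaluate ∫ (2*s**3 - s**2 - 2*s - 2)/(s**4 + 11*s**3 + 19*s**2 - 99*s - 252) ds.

Factor the denominator: (s - 3)*(s + 3)*(s + 4)*(s + 7).
Partial-fraction decomposition: 241/(40*(s + 7)) - 46/(7*(s + 4)) + 59/(24*(s + 3)) + 37/(420*(s - 3)).
Integrate each term: A/(s−a) contributes A·log|s−a|.

37*log(s - 3)/420 + 59*log(s + 3)/24 - 46*log(s + 4)/7 + 241*log(s + 7)/40 + C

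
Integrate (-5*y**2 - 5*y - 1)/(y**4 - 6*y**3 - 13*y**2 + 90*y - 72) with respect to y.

Factor the denominator: (y - 6)*(y - 3)*(y - 1)*(y + 4).
Partial-fraction decomposition: 61/(350*(y + 4)) - 11/(50*(y - 1)) + 61/(42*(y - 3)) - 211/(150*(y - 6)).
Integrate each term: A/(y−a) contributes A·log|y−a|.

-211*log(y - 6)/150 + 61*log(y - 3)/42 - 11*log(y - 1)/50 + 61*log(y + 4)/350 + C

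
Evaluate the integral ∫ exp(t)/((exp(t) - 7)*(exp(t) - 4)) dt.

log(exp(t) - 7)/3 - log(exp(t) - 4)/3 + C

Let u = e^t, du = e^t dt.
The integral becomes ∫ du/((u-7)(u-4)); decompose into partial fractions.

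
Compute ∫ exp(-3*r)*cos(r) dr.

Let I denote the integral. Integrate by parts with u = cos(r), dv = exp(-3*r) dr, so v = -exp(-3*r)/3: I = -exp(-3*r)*cos(r)/3 − (1/3)·∫ exp(-3*r)*sin(r) dr.
Apply parts again with u = sin(r), dv = exp(-3*r) dr: ∫ exp(-3*r)*sin(r) dr = -exp(-3*r)*sin(r)/3 + (1/3)·I. Substituting back brings back I: I = exp(-3*r)*sin(r)/9 - exp(-3*r)*cos(r)/3 − (1/9)·I.
Solving for I: (1 + 1/9)·I equals the remaining terms, so I = (9/10)·(exp(-3*r)*sin(r)/9 - exp(-3*r)*cos(r)/3).

exp(-3*r)*sin(r)/10 - 3*exp(-3*r)*cos(r)/10 + C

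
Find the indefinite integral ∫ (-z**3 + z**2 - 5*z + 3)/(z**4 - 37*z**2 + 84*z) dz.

log(z)/28 - 65*log(z - 4)/44 + log(z - 3) - 43*log(z + 7)/77 + C

Factor the denominator: z*(z - 4)*(z - 3)*(z + 7).
Partial-fraction decomposition: -43/(77*(z + 7)) + 1/(z - 3) - 65/(44*(z - 4)) + 1/(28*z).
Integrate each term: A/(z−a) contributes A·log|z−a|.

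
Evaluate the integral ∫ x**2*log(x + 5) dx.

Use integration by parts with u = log(x + 5), dv = x**2 dx.
Then du = 1/(x + 5) dx and v = x**3/3.

x**3*log(x + 5)/3 - x**3/9 + 5*x**2/6 - 25*x/3 + 125*log(x + 5)/3 + C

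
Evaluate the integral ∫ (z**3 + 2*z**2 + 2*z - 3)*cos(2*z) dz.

Use integration by parts with u = z**3 + 2*z**2 + 2*z - 3, dv = cos(2*z) dz, so v = sin(2*z)/2.
Apply parts 3 times (tabular method): alternate signs, differentiate u down to 0, integrate dv up.

z**3*sin(2*z)/2 + z**2*sin(2*z) + 3*z**2*cos(2*z)/4 + z*sin(2*z)/4 + z*cos(2*z) - 2*sin(2*z) + cos(2*z)/8 + C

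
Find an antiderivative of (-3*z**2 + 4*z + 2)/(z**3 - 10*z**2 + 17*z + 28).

Factor the denominator: (z - 7)*(z - 4)*(z + 1).
Partial-fraction decomposition: -1/(8*(z + 1)) + 2/(z - 4) - 39/(8*(z - 7)).
Integrate each term: A/(z−a) contributes A·log|z−a|.

-39*log(z - 7)/8 + 2*log(z - 4) - log(z + 1)/8 + C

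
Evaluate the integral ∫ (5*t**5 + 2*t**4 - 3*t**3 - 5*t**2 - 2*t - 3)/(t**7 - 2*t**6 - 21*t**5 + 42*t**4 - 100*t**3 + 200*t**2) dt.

-7*log(t)/400 + 2727*log(t - 5)/3625 - 47*log(t - 2)/224 - 7059*log(t + 5)/25375 - 229*log(t**2 + 4)/1856 + 131*atan(t/2)/928 + 3/(200*t) + C

Factor the denominator: t**2*(t - 5)*(t - 2)*(t + 5)*(t**2 + 4).
Partial-fraction decomposition: -(229*t - 262)/(928*(t**2 + 4)) - 7059/(25375*(t + 5)) - 47/(224*(t - 2)) + 2727/(3625*(t - 5)) - 7/(400*t) - 3/(200*t**2).
Integrate each term; A/(t−a) gives A·log|t−a|; the (Bt+D)/(t²+p²) term gives a log and an atan.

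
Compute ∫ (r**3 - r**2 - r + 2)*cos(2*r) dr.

Use integration by parts with u = r**3 - r**2 - r + 2, dv = cos(2*r) dr, so v = sin(2*r)/2.
Apply parts 3 times (tabular method): alternate signs, differentiate u down to 0, integrate dv up.

r**3*sin(2*r)/2 - r**2*sin(2*r)/2 + 3*r**2*cos(2*r)/4 - 5*r*sin(2*r)/4 - r*cos(2*r)/2 + 5*sin(2*r)/4 - 5*cos(2*r)/8 + C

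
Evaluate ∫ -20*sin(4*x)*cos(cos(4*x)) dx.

Let u = cos(4*x), so du = (-4*sin(4*x)) dx.
Rewriting, the integral becomes 5·∫ cos(u) du = 5·sin(u).
Substituting back, u = cos(4*x).

5*sin(cos(4*x)) + C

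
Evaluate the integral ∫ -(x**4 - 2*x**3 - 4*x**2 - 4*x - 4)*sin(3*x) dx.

Use integration by parts with u = x**4 - 2*x**3 - 4*x**2 - 4*x - 4, dv = -sin(3*x) dx, so v = cos(3*x)/3.
Apply parts 4 times (tabular method): alternate signs, differentiate u down to 0, integrate dv up.

x**4*cos(3*x)/3 - 4*x**3*sin(3*x)/9 - 2*x**3*cos(3*x)/3 + 2*x**2*sin(3*x)/3 - 16*x**2*cos(3*x)/9 + 32*x*sin(3*x)/27 - 8*x*cos(3*x)/9 + 8*sin(3*x)/27 - 76*cos(3*x)/81 + C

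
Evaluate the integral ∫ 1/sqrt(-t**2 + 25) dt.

Substitute t = 5·sin(θ), so dt = 5·cos(θ) dθ and the radical becomes sqrt(-t**2 + 25) = 5·cos(θ) by the Pythagorean identity.
Integrate the resulting trig expression in θ, then back-substitute θ = asin(t/5), sin(θ) = t/5, cos(θ) = sqrt(-t**2 + 25)/5 (absorbing any constant into C).

asin(t/5) + C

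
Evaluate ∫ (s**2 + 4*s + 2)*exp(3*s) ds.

Use integration by parts with u = s**2 + 4*s + 2, dv = exp(3*s) ds, so v = exp(3*s)/3.
Apply parts 2 times (tabular method): alternate signs, differentiate u down to 0, integrate dv up.

(9*s**2 + 30*s + 8)*exp(3*s)/27 + C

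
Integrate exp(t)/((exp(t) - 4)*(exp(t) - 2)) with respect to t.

log(exp(t) - 4)/2 - log(exp(t) - 2)/2 + C

Let u = e^t, du = e^t dt.
The integral becomes ∫ du/((u-4)(u-2)); decompose into partial fractions.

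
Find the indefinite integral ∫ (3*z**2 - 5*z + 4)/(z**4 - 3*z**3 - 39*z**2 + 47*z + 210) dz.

Factor the denominator: (z - 7)*(z - 3)*(z + 2)*(z + 5).
Partial-fraction decomposition: -13/(36*(z + 5)) + 26/(135*(z + 2)) - 1/(10*(z - 3)) + 29/(108*(z - 7)).
Integrate each term: A/(z−a) contributes A·log|z−a|.

29*log(z - 7)/108 - log(z - 3)/10 + 26*log(z + 2)/135 - 13*log(z + 5)/36 + C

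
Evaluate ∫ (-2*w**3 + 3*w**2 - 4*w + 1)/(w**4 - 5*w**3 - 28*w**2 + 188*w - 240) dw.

-194*log(w - 5)/33 + 19*log(w - 4)/4 - 11*log(w - 2)/48 - 113*log(w + 6)/176 + C

Factor the denominator: (w - 5)*(w - 4)*(w - 2)*(w + 6).
Partial-fraction decomposition: -113/(176*(w + 6)) - 11/(48*(w - 2)) + 19/(4*(w - 4)) - 194/(33*(w - 5)).
Integrate each term: A/(w−a) contributes A·log|w−a|.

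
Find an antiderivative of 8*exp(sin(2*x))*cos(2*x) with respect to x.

Let u = sin(2*x), so du = (2*cos(2*x)) dx.
Rewriting, the integral becomes 4·∫ e^u du = 4·e^u.
Substituting back, u = sin(2*x).

4*exp(sin(2*x)) + C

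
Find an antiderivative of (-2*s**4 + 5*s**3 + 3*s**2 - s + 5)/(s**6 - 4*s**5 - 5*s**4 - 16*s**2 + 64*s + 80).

Factor the denominator: (s - 5)*(s - 2)*(s + 1)*(s + 2)*(s**2 + 4).
Partial-fraction decomposition: -3*(11*s + 229)/(1160*(s**2 + 4)) + 53/(224*(s + 2)) + 1/(45*(s + 1)) - 23/(288*(s - 2)) - 275/(1827*(s - 5)).
Integrate each term; A/(s−a) gives A·log|s−a|; the (Bs+D)/(s²+p²) term gives a log and an atan.

-275*log(s - 5)/1827 - 23*log(s - 2)/288 + log(s + 1)/45 + 53*log(s + 2)/224 - 33*log(s**2 + 4)/2320 - 687*atan(s/2)/2320 + C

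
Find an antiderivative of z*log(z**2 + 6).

z**2*log(z**2 + 6)/2 - z**2/2 + 3*log(z**2 + 6) + C

Let u = z**2 + 6, so du = (2*z) dz.
The integral becomes (1/2)·∫ log(u) du; integrate by parts with u′=log(u), dv′=du.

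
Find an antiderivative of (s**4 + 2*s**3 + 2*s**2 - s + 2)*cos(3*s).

s**4*sin(3*s)/3 + 2*s**3*sin(3*s)/3 + 4*s**3*cos(3*s)/9 + 2*s**2*sin(3*s)/9 + 2*s**2*cos(3*s)/3 - 7*s*sin(3*s)/9 + 4*s*cos(3*s)/27 + 50*sin(3*s)/81 - 7*cos(3*s)/27 + C

Use integration by parts with u = s**4 + 2*s**3 + 2*s**2 - s + 2, dv = cos(3*s) ds, so v = sin(3*s)/3.
Apply parts 4 times (tabular method): alternate signs, differentiate u down to 0, integrate dv up.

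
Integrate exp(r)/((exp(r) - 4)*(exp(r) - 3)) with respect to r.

log(exp(r) - 4) - log(exp(r) - 3) + C

Let u = e^r, du = e^r dr.
The integral becomes ∫ du/((u-4)(u-3)); decompose into partial fractions.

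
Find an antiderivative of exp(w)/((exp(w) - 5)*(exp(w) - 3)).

log(exp(w) - 5)/2 - log(exp(w) - 3)/2 + C

Let u = e^w, du = e^w dw.
The integral becomes ∫ du/((u-3)(u-5)); decompose into partial fractions.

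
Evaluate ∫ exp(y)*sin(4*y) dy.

Let I denote the integral. Integrate by parts with u = sin(4*y), dv = exp(y) dy, so v = exp(y): I = exp(y)*sin(4*y) − 4·∫ exp(y)*cos(4*y) dy.
Apply parts again with u = cos(4*y), dv = exp(y) dy: ∫ exp(y)*cos(4*y) dy = exp(y)*cos(4*y) + 4·I. Substituting back brings back I: I = exp(y)*sin(4*y) - 4*exp(y)*cos(4*y) − 16·I.
Solving for I: (1 + 16)·I equals the remaining terms, so I = (1/17)·(exp(y)*sin(4*y) - 4*exp(y)*cos(4*y)).

exp(y)*sin(4*y)/17 - 4*exp(y)*cos(4*y)/17 + C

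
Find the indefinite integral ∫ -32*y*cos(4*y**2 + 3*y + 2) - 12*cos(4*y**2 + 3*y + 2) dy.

-4*sin(4*y**2 + 3*y + 2) + C

Let u = 4*y**2 + 3*y + 2, so du = (8*y + 3) dy.
Rewriting, the integral becomes -4·∫ cos(u) du = -4·sin(u).
Substituting back, u = 4*y**2 + 3*y + 2.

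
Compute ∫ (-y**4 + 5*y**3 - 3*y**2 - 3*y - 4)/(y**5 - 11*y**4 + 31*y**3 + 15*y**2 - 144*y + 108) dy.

-173*log(y - 6)/180 - 13*log(y - 3)/450 + log(y - 1)/10 - 11*log(y + 2)/100 + 7/(15*y - 45) + C

Factor the denominator: (y - 6)*(y - 3)**2*(y - 1)*(y + 2).
Partial-fraction decomposition: -11/(100*(y + 2)) + 1/(10*(y - 1)) - 13/(450*(y - 3)) - 7/(15*(y - 3)**2) - 173/(180*(y - 6)).
Integrate each term; A/(y−a) gives A·log|y−a|; A/(y−a)² gives −A/(y−a).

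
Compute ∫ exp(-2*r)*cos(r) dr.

Let I denote the integral. Integrate by parts with u = cos(r), dv = exp(-2*r) dr, so v = -exp(-2*r)/2: I = -exp(-2*r)*cos(r)/2 − (1/2)·∫ exp(-2*r)*sin(r) dr.
Apply parts again with u = sin(r), dv = exp(-2*r) dr: ∫ exp(-2*r)*sin(r) dr = -exp(-2*r)*sin(r)/2 + (1/2)·I. Substituting back brings back I: I = exp(-2*r)*sin(r)/4 - exp(-2*r)*cos(r)/2 − (1/4)·I.
Solving for I: (1 + 1/4)·I equals the remaining terms, so I = (4/5)·(exp(-2*r)*sin(r)/4 - exp(-2*r)*cos(r)/2).

exp(-2*r)*sin(r)/5 - 2*exp(-2*r)*cos(r)/5 + C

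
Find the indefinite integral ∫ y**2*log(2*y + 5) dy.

Use integration by parts with u = log(2*y + 5), dv = y**2 dy.
Then du = 2/(2*y + 5) dy and v = y**3/3.

y**3*log(2*y + 5)/3 - y**3/9 + 5*y**2/12 - 25*y/12 + 125*log(2*y + 5)/24 + C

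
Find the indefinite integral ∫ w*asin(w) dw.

w**2*asin(w)/2 + w*sqrt(-w**2 + 1)/4 - asin(w)/4 + C

Use integration by parts with u = arcsin(w), dv = w dw.
Then du = 1/sqrt(-w**2 + 1) dw.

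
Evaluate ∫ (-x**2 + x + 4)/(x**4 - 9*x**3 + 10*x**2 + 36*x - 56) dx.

Factor the denominator: (x - 7)*(x - 2)**2*(x + 2).
Partial-fraction decomposition: 1/(72*(x + 2)) + 31/(200*(x - 2)) - 1/(10*(x - 2)**2) - 38/(225*(x - 7)).
Integrate each term; A/(x−a) gives A·log|x−a|; A/(x−a)² gives −A/(x−a).

-38*log(x - 7)/225 + 31*log(x - 2)/200 + log(x + 2)/72 + 1/(10*x - 20) + C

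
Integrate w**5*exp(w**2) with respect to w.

Let u = w², du = 2w dw; rewrite as (1/2)∫ u^2·exp(1u) du.
Now integrate by parts 2 times.

(w**4 - 2*w**2 + 2)*exp(w**2)/2 + C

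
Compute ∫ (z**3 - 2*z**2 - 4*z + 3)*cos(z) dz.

z**3*sin(z) - 2*z**2*sin(z) + 3*z**2*cos(z) - 10*z*sin(z) - 4*z*cos(z) + 7*sin(z) - 10*cos(z) + C

Use integration by parts with u = z**3 - 2*z**2 - 4*z + 3, dv = cos(z) dz, so v = sin(z).
Apply parts 3 times (tabular method): alternate signs, differentiate u down to 0, integrate dv up.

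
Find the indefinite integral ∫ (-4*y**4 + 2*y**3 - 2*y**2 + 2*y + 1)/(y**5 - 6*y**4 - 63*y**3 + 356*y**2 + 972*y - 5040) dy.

-9001*log(y - 7)/468 + 4811*log(y - 6)/264 - 919*log(y - 4)/540 + 2809*log(y + 5)/1188 - 5699*log(y + 6)/1560 + C

Factor the denominator: (y - 7)*(y - 6)*(y - 4)*(y + 5)*(y + 6).
Partial-fraction decomposition: -5699/(1560*(y + 6)) + 2809/(1188*(y + 5)) - 919/(540*(y - 4)) + 4811/(264*(y - 6)) - 9001/(468*(y - 7)).
Integrate each term: A/(y−a) contributes A·log|y−a|.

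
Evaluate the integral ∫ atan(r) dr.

Use integration by parts with u = arctan(r), dv = dr.
Then du = 1/(r**2 + 1) dr.

r*atan(r) - log(r**2 + 1)/2 + C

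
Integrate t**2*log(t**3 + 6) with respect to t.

t**3*log(t**3 + 6)/3 - t**3/3 + 2*log(t**3 + 6) + C

Let u = t**3 + 6, so du = (3*t**2) dt.
The integral becomes (1/3)·∫ log(u) du; integrate by parts with u′=log(u), dv′=du.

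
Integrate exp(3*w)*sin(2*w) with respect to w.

Let I denote the integral. Integrate by parts with u = sin(2*w), dv = exp(3*w) dw, so v = exp(3*w)/3: I = exp(3*w)*sin(2*w)/3 − (2/3)·∫ exp(3*w)*cos(2*w) dw.
Apply parts again with u = cos(2*w), dv = exp(3*w) dw: ∫ exp(3*w)*cos(2*w) dw = exp(3*w)*cos(2*w)/3 + (2/3)·I. Substituting back brings back I: I = exp(3*w)*sin(2*w)/3 - 2*exp(3*w)*cos(2*w)/9 − (4/9)·I.
Solving for I: (1 + 4/9)·I equals the remaining terms, so I = (9/13)·(exp(3*w)*sin(2*w)/3 - 2*exp(3*w)*cos(2*w)/9).

3*exp(3*w)*sin(2*w)/13 - 2*exp(3*w)*cos(2*w)/13 + C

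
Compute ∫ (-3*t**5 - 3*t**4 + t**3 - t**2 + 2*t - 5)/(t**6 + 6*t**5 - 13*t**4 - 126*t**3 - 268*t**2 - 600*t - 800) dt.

Factor the denominator: (t - 5)*(t + 2)*(t + 4)*(t + 5)*(t**2 + 4).
Partial-fraction decomposition: -(47*t - 698)/(2320*(t**2 + 4)) - 489/(58*(t + 5)) + 737/(120*(t + 4)) - 9/(112*(t + 2)) - 743/(1218*(t - 5)).
Integrate each term; A/(t−a) gives A·log|t−a|; the (Bt+D)/(t²+p²) term gives a log and an atan.

-743*log(t - 5)/1218 - 9*log(t + 2)/112 + 737*log(t + 4)/120 - 489*log(t + 5)/58 - 47*log(t**2 + 4)/4640 + 349*atan(t/2)/2320 + C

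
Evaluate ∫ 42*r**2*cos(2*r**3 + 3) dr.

7*sin(2*r**3 + 3) + C

Let u = 2*r**3 + 3, so du = (6*r**2) dr.
Rewriting, the integral becomes 7·∫ cos(u) du = 7·sin(u).
Substituting back, u = 2*r**3 + 3.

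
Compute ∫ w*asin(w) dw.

w**2*asin(w)/2 + w*sqrt(-w**2 + 1)/4 - asin(w)/4 + C

Use integration by parts with u = arcsin(w), dv = w dw.
Then du = 1/sqrt(-w**2 + 1) dw.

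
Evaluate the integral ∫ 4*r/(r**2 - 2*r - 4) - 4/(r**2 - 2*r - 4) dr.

2*log(r**2 - 2*r - 4) + C

Let u = r**2 - 2*r - 4, so du = (2*r - 2) dr.
Rewriting, the integral becomes 2·∫ 1/u du = 2·log(u).
Substituting back, u = r**2 - 2*r - 4.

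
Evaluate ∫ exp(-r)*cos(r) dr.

exp(-r)*sin(r)/2 - exp(-r)*cos(r)/2 + C

Let I denote the integral. Integrate by parts with u = cos(r), dv = exp(-r) dr, so v = -exp(-r): I = -exp(-r)*cos(r) − ∫ exp(-r)*sin(r) dr.
Apply parts again with u = sin(r), dv = exp(-r) dr: ∫ exp(-r)*sin(r) dr = -exp(-r)*sin(r) + I. Substituting back brings back I: I = exp(-r)*sin(r) - exp(-r)*cos(r) − I.
Solving for I: (1 + 1)·I equals the remaining terms, so I = (1/2)·(exp(-r)*sin(r) - exp(-r)*cos(r)).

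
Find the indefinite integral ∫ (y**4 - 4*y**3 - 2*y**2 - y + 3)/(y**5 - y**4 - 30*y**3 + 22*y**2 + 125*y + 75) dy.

Factor the denominator: (y - 5)*(y - 3)*(y + 1)**2*(y + 5).
Partial-fraction decomposition: 1083/(1280*(y + 5)) - 71/(576*(y + 1)) + 7/(96*(y + 1)**2) + 45/(256*(y - 3)) + 73/(720*(y - 5)).
Integrate each term; A/(y−a) gives A·log|y−a|; A/(y−a)² gives −A/(y−a).

73*log(y - 5)/720 + 45*log(y - 3)/256 - 71*log(y + 1)/576 + 1083*log(y + 5)/1280 - 7/(96*y + 96) + C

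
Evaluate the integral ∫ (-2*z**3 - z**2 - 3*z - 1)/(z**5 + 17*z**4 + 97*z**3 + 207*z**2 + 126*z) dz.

Factor the denominator: z*(z + 1)*(z + 3)*(z + 6)*(z + 7).
Partial-fraction decomposition: 219/(56*(z + 7)) - 413/(90*(z + 6)) + 53/(72*(z + 3)) - 1/(20*(z + 1)) - 1/(126*z).
Integrate each term: A/(z−a) contributes A·log|z−a|.

-log(z)/126 - log(z + 1)/20 + 53*log(z + 3)/72 - 413*log(z + 6)/90 + 219*log(z + 7)/56 + C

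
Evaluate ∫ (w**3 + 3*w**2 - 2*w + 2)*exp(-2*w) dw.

Use integration by parts with u = w**3 + 3*w**2 - 2*w + 2, dv = exp(-2*w) dw, so v = -exp(-2*w)/2.
Apply parts 3 times (tabular method): alternate signs, differentiate u down to 0, integrate dv up.

(-4*w**3 - 18*w**2 - 10*w - 13)*exp(-2*w)/8 + C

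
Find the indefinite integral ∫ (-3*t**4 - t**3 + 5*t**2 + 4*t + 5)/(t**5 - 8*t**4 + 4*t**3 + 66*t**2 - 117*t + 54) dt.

Factor the denominator: (t - 6)*(t - 3)*(t - 1)**2*(t + 3).
Partial-fraction decomposition: -89/(432*(t + 3)) + 7/(80*(t - 1)) + 1/(4*(t - 1)**2) + 26/(9*(t - 3)) - 779/(135*(t - 6)).
Integrate each term; A/(t−a) gives A·log|t−a|; A/(t−a)² gives −A/(t−a).

-779*log(t - 6)/135 + 26*log(t - 3)/9 + 7*log(t - 1)/80 - 89*log(t + 3)/432 - 1/(4*t - 4) + C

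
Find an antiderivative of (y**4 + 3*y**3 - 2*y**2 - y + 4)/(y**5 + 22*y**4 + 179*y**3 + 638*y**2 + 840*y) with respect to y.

log(y)/210 - 5*log(y + 4)/3 + 209*log(y + 5)/10 - 293*log(y + 6)/6 + 1285*log(y + 7)/42 + C

Factor the denominator: y*(y + 4)*(y + 5)*(y + 6)*(y + 7).
Partial-fraction decomposition: 1285/(42*(y + 7)) - 293/(6*(y + 6)) + 209/(10*(y + 5)) - 5/(3*(y + 4)) + 1/(210*y).
Integrate each term: A/(y−a) contributes A·log|y−a|.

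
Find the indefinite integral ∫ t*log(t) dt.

t**2*log(t)/2 - t**2/4 + C

Use integration by parts with u = log(t), dv = t dt.
Then du = 1/t dt and v = t**2/2.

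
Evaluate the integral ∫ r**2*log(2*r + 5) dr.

Use integration by parts with u = log(2*r + 5), dv = r**2 dr.
Then du = 2/(2*r + 5) dr and v = r**3/3.

r**3*log(2*r + 5)/3 - r**3/9 + 5*r**2/12 - 25*r/12 + 125*log(2*r + 5)/24 + C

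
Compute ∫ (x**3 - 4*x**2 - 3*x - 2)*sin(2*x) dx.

Use integration by parts with u = x**3 - 4*x**2 - 3*x - 2, dv = sin(2*x) dx, so v = -cos(2*x)/2.
Apply parts 3 times (tabular method): alternate signs, differentiate u down to 0, integrate dv up.

-x**3*cos(2*x)/2 + 3*x**2*sin(2*x)/4 + 2*x**2*cos(2*x) - 2*x*sin(2*x) + 9*x*cos(2*x)/4 - 9*sin(2*x)/8 + C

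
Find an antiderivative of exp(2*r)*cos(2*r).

Let I denote the integral. Integrate by parts with u = cos(2*r), dv = exp(2*r) dr, so v = exp(2*r)/2: I = exp(2*r)*cos(2*r)/2 + ∫ exp(2*r)*sin(2*r) dr.
Apply parts again with u = sin(2*r), dv = exp(2*r) dr: ∫ exp(2*r)*sin(2*r) dr = exp(2*r)*sin(2*r)/2 − I. Substituting back brings back I: I = exp(2*r)*sin(2*r)/2 + exp(2*r)*cos(2*r)/2 − I.
Solving for I: (1 + 1)·I equals the remaining terms, so I = (1/2)·(exp(2*r)*sin(2*r)/2 + exp(2*r)*cos(2*r)/2).

exp(2*r)*sin(2*r)/4 + exp(2*r)*cos(2*r)/4 + C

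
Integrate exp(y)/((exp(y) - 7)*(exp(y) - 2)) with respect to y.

log(exp(y) - 7)/5 - log(exp(y) - 2)/5 + C

Let u = e^y, du = e^y dy.
The integral becomes ∫ du/((u-7)(u-2)); decompose into partial fractions.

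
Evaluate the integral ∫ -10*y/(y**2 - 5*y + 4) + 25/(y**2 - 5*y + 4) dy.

Let u = y**2 - 5*y + 4, so du = (2*y - 5) dy.
Rewriting, the integral becomes -5·∫ 1/u du = -5·log(u).
Substituting back, u = y**2 - 5*y + 4.

-5*log(y**2 - 5*y + 4) + C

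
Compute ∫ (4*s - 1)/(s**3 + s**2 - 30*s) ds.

log(s)/30 + 19*log(s - 5)/55 - 25*log(s + 6)/66 + C

Factor the denominator: s*(s - 5)*(s + 6).
Partial-fraction decomposition: -25/(66*(s + 6)) + 19/(55*(s - 5)) + 1/(30*s).
Integrate each term: A/(s−a) contributes A·log|s−a|.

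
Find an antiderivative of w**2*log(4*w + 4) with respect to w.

Use integration by parts with u = log(4*w + 4), dv = w**2 dw.
Then du = 4/(4*w + 4) dw and v = w**3/3.

w**3*log(4*w + 4)/3 - w**3/9 + w**2/6 - w/3 + log(w + 1)/3 + C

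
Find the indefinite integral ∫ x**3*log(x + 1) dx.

x**4*log(x + 1)/4 - x**4/16 + x**3/12 - x**2/8 + x/4 - log(x + 1)/4 + C

Use integration by parts with u = log(x + 1), dv = x**3 dx.
Then du = 1/(x + 1) dx and v = x**4/4.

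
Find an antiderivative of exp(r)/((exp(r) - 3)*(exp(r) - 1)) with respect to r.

Let u = e^r, du = e^r dr.
The integral becomes ∫ du/((u-3)(u-1)); decompose into partial fractions.

log(exp(r) - 3)/2 - log(exp(r) - 1)/2 + C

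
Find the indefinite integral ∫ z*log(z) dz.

z**2*log(z)/2 - z**2/4 + C

Use integration by parts with u = log(z), dv = z dz.
Then du = 1/z dz and v = z**2/2.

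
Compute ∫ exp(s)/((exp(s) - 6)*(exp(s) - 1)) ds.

Let u = e^s, du = e^s ds.
The integral becomes ∫ du/((u-1)(u-6)); decompose into partial fractions.

log(exp(s) - 6)/5 - log(exp(s) - 1)/5 + C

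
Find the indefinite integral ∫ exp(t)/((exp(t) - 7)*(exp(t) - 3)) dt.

Let u = e^t, du = e^t dt.
The integral becomes ∫ du/((u-3)(u-7)); decompose into partial fractions.

log(exp(t) - 7)/4 - log(exp(t) - 3)/4 + C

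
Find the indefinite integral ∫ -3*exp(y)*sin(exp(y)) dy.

3*cos(exp(y)) + C

Let u = exp(y), so du = (exp(y)) dy.
Rewriting, the integral becomes -3·∫ sin(u) du = -3·-cos(u).
Substituting back, u = exp(y).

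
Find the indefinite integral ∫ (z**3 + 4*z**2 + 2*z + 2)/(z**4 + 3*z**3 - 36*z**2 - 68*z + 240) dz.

79*log(z - 5)/99 - 5*log(z - 2)/24 - log(z + 4)/18 + 41*log(z + 6)/88 + C

Factor the denominator: (z - 5)*(z - 2)*(z + 4)*(z + 6).
Partial-fraction decomposition: 41/(88*(z + 6)) - 1/(18*(z + 4)) - 5/(24*(z - 2)) + 79/(99*(z - 5)).
Integrate each term: A/(z−a) contributes A·log|z−a|.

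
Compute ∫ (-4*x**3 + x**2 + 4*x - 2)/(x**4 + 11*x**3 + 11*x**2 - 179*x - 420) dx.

-226*log(x - 4)/693 - 103*log(x + 3)/56 + 503*log(x + 5)/36 - 1391*log(x + 7)/88 + C

Factor the denominator: (x - 4)*(x + 3)*(x + 5)*(x + 7).
Partial-fraction decomposition: -1391/(88*(x + 7)) + 503/(36*(x + 5)) - 103/(56*(x + 3)) - 226/(693*(x - 4)).
Integrate each term: A/(x−a) contributes A·log|x−a|.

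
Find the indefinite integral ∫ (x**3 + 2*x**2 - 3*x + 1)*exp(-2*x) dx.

(-4*x**3 - 14*x**2 - 2*x - 5)*exp(-2*x)/8 + C

Use integration by parts with u = x**3 + 2*x**2 - 3*x + 1, dv = exp(-2*x) dx, so v = -exp(-2*x)/2.
Apply parts 3 times (tabular method): alternate signs, differentiate u down to 0, integrate dv up.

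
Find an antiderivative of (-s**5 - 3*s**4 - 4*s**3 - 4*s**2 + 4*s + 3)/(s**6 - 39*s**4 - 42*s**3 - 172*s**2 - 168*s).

Factor the denominator: s*(s - 7)*(s + 1)*(s + 6)*(s**2 + 4).
Partial-fraction decomposition: -(233*s + 3062)/(21200*(s**2 + 4)) - 1529/(5200*(s + 6)) - 3/(200*(s + 1)) - 25547/(38584*(s - 7)) - 1/(56*s).
Integrate each term; A/(s−a) gives A·log|s−a|; the (Bs+D)/(s²+p²) term gives a log and an atan.

-log(s)/56 - 25547*log(s - 7)/38584 - 3*log(s + 1)/200 - 1529*log(s + 6)/5200 - 233*log(s**2 + 4)/42400 - 1531*atan(s/2)/21200 + C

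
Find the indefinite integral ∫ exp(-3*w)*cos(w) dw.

exp(-3*w)*sin(w)/10 - 3*exp(-3*w)*cos(w)/10 + C

Let I denote the integral. Integrate by parts with u = cos(w), dv = exp(-3*w) dw, so v = -exp(-3*w)/3: I = -exp(-3*w)*cos(w)/3 − (1/3)·∫ exp(-3*w)*sin(w) dw.
Apply parts again with u = sin(w), dv = exp(-3*w) dw: ∫ exp(-3*w)*sin(w) dw = -exp(-3*w)*sin(w)/3 + (1/3)·I. Substituting back brings back I: I = exp(-3*w)*sin(w)/9 - exp(-3*w)*cos(w)/3 − (1/9)·I.
Solving for I: (1 + 1/9)·I equals the remaining terms, so I = (9/10)·(exp(-3*w)*sin(w)/9 - exp(-3*w)*cos(w)/3).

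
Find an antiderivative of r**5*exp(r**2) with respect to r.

Let u = r², du = 2r dr; rewrite as (1/2)∫ u^2·exp(1u) du.
Now integrate by parts 2 times.

(r**4 - 2*r**2 + 2)*exp(r**2)/2 + C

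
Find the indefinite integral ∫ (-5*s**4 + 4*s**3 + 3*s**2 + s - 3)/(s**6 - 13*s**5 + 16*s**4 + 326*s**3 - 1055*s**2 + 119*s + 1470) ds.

Factor the denominator: (s - 7)**2*(s - 3)*(s - 2)*(s + 1)*(s + 5).
Partial-fraction decomposition: 593/(5376*(s + 5)) - 5/(1536*(s + 1)) + 37/(525*(s - 2)) - 135/(256*(s - 3)) + 13433/(38400*(s - 7)) - 1747/(320*(s - 7)**2).
Integrate each term; A/(s−a) gives A·log|s−a|; A/(s−a)² gives −A/(s−a).

13433*log(s - 7)/38400 - 135*log(s - 3)/256 + 37*log(s - 2)/525 - 5*log(s + 1)/1536 + 593*log(s + 5)/5376 + 1747/(320*s - 2240) + C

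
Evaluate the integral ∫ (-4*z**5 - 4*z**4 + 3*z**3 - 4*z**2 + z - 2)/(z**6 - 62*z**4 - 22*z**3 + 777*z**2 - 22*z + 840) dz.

-37997*log(z - 7)/11700 + 499*log(z - 4)/459 + 4759*log(z + 5)/1404 - 2512*log(z + 6)/481 - 1367*log(z**2 + 1)/408850 - 419*atan(z)/204425 + C

Factor the denominator: (z - 7)*(z - 4)*(z + 5)*(z + 6)*(z**2 + 1).
Partial-fraction decomposition: -(1367*z + 419)/(204425*(z**2 + 1)) - 2512/(481*(z + 6)) + 4759/(1404*(z + 5)) + 499/(459*(z - 4)) - 37997/(11700*(z - 7)).
Integrate each term; A/(z−a) gives A·log|z−a|; the (Bz+D)/(z²+p²) term gives a log and an atan.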